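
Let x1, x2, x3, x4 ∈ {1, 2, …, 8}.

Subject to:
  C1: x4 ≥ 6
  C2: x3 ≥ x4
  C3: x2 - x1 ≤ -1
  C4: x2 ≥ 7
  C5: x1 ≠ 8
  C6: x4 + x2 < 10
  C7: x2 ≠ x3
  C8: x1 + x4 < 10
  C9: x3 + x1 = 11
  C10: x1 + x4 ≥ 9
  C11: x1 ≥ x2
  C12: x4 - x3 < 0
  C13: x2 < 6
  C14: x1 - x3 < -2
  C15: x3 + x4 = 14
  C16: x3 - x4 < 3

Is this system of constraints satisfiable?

From constraints 1 and 2: x3 ≥ x4 ≥ 6. From constraints 4 and 11: x1 ≥ x2 ≥ 7. Hence x3 + x1 ≥ 13. But constraint 9 requires x3 + x1 = 11, and 11 < 13. Contradiction.

Unsatisfiable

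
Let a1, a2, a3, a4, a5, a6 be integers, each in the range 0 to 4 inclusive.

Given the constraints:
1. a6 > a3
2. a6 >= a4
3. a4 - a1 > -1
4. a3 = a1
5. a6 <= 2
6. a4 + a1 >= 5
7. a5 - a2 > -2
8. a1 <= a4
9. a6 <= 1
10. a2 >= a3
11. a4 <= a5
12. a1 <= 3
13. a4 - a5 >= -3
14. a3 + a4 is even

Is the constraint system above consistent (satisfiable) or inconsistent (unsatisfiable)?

From constraints 2 and 9: a4 ≤ a6 ≤ 1. From constraint 12: a1 ≤ 3. Hence a4 + a1 ≤ 4. But constraint 6 requires a4 + a1 ≥ 5, and 5 > 4. Contradiction.

Unsatisfiable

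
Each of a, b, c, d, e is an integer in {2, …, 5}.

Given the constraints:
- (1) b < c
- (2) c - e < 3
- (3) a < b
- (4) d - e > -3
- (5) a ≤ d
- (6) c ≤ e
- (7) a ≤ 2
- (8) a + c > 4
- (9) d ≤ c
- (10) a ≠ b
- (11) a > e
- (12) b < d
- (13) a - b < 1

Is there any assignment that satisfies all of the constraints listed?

Unsatisfiable

Constraints 3, 6, 9, 11, and 12 give a < b, b < d, d ≤ c, c ≤ e, e < a. Chaining: a < b < d ≤ c ≤ e < a, which forces a < a — impossible.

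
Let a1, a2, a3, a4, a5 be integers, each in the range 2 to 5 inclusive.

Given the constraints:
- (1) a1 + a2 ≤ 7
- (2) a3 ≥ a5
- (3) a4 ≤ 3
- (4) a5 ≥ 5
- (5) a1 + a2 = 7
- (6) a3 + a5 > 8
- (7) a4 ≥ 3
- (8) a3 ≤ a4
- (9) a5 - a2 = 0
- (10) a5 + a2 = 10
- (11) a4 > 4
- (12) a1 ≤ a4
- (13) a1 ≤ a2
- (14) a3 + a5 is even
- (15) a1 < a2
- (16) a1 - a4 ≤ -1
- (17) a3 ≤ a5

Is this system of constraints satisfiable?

Unsatisfiable

From constraints 2 and 4: a3 ≥ a5 and a5 ≥ 5, so a3 ≥ 5. From constraints 3 and 8: a3 ≤ a4 and a4 ≤ 3, so a3 ≤ 3. But 3 < 5, so no value of a3 works.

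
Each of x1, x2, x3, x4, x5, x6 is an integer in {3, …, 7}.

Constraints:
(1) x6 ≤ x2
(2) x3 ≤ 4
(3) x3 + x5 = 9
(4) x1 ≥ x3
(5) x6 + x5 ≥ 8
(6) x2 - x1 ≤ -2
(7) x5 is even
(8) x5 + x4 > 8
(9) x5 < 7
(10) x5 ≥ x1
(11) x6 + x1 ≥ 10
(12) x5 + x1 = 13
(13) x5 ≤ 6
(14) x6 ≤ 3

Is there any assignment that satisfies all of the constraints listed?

Unsatisfiable

From constraint 14: x6 ≤ 3. From constraints 10 and 13: x1 ≤ x5 ≤ 6. Hence x6 + x1 ≤ 9. But constraint 11 requires x6 + x1 ≥ 10, and 10 > 9. Contradiction.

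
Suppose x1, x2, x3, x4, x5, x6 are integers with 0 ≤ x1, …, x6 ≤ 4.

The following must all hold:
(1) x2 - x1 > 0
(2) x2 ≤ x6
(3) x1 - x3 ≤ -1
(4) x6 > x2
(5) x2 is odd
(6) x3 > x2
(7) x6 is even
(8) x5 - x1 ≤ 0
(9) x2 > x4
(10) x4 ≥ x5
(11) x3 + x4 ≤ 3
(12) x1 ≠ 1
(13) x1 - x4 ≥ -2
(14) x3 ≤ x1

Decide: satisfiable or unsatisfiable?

Constraints 1, 6, and 14 give x1 < x2, x2 < x3, x3 ≤ x1. Chaining: x1 < x2 < x3 ≤ x1, which forces x1 < x1 — impossible.

Unsatisfiable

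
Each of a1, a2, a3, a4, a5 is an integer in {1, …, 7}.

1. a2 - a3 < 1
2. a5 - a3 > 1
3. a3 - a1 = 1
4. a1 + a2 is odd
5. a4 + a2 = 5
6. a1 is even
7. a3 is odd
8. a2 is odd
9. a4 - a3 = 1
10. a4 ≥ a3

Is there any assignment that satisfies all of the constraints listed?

The assignment a1 = 2, a2 = 1, a3 = 3, a4 = 4, a5 = 6 works:
  constraint 1 holds since a2 - a3 = -2.
  constraint 2 holds since a5 - a3 = 3.
  constraint 3 holds since a3 - a1 = 1.
The rest check out directly.

Satisfiable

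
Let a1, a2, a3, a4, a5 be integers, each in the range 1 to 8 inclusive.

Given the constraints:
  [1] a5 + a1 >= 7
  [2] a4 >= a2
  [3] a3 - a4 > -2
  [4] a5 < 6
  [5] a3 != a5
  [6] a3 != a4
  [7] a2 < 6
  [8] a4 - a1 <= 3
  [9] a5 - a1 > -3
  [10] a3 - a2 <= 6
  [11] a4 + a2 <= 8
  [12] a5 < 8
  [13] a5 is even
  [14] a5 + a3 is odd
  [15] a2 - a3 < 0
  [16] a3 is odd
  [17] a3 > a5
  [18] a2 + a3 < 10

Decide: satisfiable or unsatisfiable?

Try a1 = 4, a2 = 2, a3 = 5, a4 = 6, a5 = 4.
Check constraint 1: a5 + a1 = 8; constraint 3: a3 - a4 = -1; constraint 8: a4 - a1 = 2. The remaining constraints are straightforward to verify.

Satisfiable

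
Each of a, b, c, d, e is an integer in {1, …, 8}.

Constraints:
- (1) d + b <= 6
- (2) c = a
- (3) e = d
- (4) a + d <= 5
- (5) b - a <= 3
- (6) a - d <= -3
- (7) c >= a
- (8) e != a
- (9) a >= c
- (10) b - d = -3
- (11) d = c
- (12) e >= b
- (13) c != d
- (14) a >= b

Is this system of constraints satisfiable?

Unsatisfiable

From constraints 2, 3, and 11, e = d = c = a, so e = a. But constraint 8 says e ≠ a. Contradiction.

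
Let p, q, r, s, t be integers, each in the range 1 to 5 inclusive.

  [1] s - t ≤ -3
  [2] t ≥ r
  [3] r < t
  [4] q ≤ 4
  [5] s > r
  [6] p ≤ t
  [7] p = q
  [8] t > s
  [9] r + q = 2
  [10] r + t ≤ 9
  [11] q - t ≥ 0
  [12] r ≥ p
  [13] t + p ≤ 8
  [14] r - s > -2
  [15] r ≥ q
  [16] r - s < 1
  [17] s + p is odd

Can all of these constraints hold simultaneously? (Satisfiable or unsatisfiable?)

Unsatisfiable

Constraints 5, 8, 11, and 15 give s < t, t ≤ q, q ≤ r, r < s. Chaining: s < t ≤ q ≤ r < s, which forces s < s — impossible.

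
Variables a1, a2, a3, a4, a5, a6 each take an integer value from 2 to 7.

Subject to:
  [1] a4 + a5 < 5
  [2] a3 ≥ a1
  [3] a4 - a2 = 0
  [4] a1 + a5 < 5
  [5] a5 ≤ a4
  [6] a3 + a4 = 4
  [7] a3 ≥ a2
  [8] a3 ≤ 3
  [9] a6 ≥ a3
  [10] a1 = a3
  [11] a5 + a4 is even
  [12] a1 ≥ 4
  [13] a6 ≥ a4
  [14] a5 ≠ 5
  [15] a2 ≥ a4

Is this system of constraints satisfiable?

Unsatisfiable

From constraints 2 and 12: a3 ≥ a1 and a1 ≥ 4, so a3 ≥ 4. From constraint 8: a3 ≤ 3. But 3 < 4, so no value of a3 works.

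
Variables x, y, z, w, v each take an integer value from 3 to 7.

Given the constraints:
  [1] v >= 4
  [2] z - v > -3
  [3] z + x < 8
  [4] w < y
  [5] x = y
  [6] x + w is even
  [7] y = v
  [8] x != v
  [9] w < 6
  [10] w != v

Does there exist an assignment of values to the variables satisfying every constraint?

From constraints 5 and 7, x = y = v, so x = v. But constraint 8 says x ≠ v. Contradiction.

Unsatisfiable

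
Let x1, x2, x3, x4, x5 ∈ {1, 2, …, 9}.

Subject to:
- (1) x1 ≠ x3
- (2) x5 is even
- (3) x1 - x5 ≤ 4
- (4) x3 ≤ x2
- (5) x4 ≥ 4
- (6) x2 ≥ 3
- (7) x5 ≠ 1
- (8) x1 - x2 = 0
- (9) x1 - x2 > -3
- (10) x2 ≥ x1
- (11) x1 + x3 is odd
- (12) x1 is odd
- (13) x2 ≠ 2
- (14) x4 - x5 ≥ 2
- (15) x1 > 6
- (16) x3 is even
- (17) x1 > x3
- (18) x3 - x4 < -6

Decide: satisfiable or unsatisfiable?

Satisfiable

Setting (x1, x2, x3, x4, x5) = (9, 9, 2, 9, 6) satisfies everything: constraint 3: x1 - x5 = 3; constraint 8: x1 - x2 = 0, and the others follow.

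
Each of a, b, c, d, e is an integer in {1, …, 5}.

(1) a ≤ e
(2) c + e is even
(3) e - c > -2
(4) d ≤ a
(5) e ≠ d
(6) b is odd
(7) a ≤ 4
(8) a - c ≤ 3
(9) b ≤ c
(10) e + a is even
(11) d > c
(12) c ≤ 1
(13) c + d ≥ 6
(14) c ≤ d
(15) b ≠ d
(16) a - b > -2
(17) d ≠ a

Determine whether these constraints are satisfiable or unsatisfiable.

Unsatisfiable

From constraint 12: c ≤ 1. From constraints 4 and 7: d ≤ a ≤ 4. Hence c + d ≤ 5. But constraint 13 requires c + d ≥ 6, and 6 > 5. Contradiction.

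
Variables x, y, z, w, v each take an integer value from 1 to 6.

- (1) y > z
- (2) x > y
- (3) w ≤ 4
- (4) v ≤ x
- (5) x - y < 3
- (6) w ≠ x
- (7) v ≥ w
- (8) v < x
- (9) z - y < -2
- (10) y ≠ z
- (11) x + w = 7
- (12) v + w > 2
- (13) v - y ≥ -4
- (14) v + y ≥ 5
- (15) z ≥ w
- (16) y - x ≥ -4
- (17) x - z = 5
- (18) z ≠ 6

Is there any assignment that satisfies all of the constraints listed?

Satisfiable

Take x = 6, y = 5, z = 1, w = 1, v = 2. Then constraint 5: x - y = 1; constraint 9: z - y = -4; constraint 11: x + w = 7, and every other listed constraint is also met.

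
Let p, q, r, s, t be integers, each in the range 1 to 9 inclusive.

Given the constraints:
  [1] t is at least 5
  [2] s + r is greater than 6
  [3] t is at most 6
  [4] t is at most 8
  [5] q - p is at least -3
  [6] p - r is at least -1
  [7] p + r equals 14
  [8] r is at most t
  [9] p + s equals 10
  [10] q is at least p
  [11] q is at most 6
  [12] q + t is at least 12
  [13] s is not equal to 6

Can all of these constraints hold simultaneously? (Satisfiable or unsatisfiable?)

From constraints 10 and 11: p ≤ q ≤ 6. From constraints 3 and 8: r ≤ t ≤ 6. Hence p + r ≤ 12. But constraint 7 requires p + r = 14, and 14 > 12. Contradiction.

Unsatisfiable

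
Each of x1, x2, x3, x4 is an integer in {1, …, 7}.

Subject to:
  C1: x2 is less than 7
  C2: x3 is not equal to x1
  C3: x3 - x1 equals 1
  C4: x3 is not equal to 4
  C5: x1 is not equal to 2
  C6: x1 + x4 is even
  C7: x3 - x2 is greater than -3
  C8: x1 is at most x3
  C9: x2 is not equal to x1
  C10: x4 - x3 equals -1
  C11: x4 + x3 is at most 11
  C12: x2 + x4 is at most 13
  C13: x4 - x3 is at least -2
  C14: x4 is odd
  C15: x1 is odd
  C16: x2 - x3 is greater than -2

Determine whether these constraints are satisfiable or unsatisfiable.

Satisfiable

Try x1 = 5, x2 = 6, x3 = 6, x4 = 5.
Check constraint 3: x3 - x1 = 1; constraint 7: x3 - x2 = 0; constraint 10: x4 - x3 = -1. The remaining constraints are straightforward to verify.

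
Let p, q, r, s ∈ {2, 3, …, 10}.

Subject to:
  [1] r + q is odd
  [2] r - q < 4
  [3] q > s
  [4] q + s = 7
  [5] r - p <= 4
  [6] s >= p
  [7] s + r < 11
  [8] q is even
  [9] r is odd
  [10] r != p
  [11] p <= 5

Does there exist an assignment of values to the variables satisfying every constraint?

The assignment p = 3, q = 4, r = 5, s = 3 works:
  constraint 2 holds since r - q = 1.
  constraint 4 holds since q + s = 7.
  constraint 5 holds since r - p = 2.
The rest check out directly.

Satisfiable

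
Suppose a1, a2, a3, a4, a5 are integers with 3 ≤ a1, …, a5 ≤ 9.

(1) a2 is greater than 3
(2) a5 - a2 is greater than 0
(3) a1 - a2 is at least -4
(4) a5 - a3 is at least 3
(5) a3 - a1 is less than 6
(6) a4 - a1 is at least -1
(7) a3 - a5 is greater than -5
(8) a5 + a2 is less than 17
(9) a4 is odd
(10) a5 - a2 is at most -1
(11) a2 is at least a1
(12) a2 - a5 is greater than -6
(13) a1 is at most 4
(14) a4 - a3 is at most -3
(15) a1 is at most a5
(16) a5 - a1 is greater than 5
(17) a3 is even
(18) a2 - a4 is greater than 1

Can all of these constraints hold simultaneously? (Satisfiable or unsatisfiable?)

Constraints 3, 4, 6, 10, and 14 give a5 − a3 ≥ 3, a3 − a4 ≥ 3, a4 − a1 ≥ -1, a1 − a2 ≥ -4, a2 − a5 ≥ 1.
Adding all 5 inequalities: the left sides telescope to 0, and the right sides sum to 3 + 3 + (-1) + (-4) + 1 = 2. So 0 ≥ 2, which is false.

Unsatisfiable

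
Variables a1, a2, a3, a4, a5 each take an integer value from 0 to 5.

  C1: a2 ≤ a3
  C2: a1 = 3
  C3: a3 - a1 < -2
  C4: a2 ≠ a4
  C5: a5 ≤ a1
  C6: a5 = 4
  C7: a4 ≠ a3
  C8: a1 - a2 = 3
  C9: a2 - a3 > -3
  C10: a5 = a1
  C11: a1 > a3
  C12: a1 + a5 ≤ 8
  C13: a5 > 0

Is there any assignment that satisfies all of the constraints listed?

Unsatisfiable

Constraint 6 fixes a5 = 4 and constraint 2 fixes a1 = 3, but constraint 10 requires a5 = a1. Since 4 ≠ 3, contradiction.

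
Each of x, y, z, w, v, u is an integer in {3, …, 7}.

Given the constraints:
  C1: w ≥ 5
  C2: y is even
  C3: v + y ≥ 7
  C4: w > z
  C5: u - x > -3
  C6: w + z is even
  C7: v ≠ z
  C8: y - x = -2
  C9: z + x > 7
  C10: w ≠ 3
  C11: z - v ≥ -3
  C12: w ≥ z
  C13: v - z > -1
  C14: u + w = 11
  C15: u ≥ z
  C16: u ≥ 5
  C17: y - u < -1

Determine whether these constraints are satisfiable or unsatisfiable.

Take x = 6, y = 4, z = 3, w = 5, v = 5, u = 6. Then constraint 3: v + y = 9; constraint 5: u - x = 0, and every other listed constraint is also met.

Satisfiable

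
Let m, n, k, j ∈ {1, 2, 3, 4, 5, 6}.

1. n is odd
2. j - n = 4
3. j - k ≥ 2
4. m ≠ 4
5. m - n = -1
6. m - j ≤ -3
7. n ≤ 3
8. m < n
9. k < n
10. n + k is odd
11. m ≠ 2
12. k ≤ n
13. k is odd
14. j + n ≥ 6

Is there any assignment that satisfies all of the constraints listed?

Constraint 1 makes n odd and constraint 13 makes k odd, so n + k must be even. Constraint 10 says n + k is odd — contradiction.

Unsatisfiable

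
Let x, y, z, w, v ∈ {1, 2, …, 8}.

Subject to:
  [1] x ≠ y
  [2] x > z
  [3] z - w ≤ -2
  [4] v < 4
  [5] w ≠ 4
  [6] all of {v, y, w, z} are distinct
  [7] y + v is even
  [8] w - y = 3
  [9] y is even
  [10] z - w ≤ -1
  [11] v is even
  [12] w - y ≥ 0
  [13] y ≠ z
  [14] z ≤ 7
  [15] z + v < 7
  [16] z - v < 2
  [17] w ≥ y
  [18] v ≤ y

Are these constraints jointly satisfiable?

The assignment x = 8, y = 4, z = 3, w = 7, v = 2 works:
  constraint 3 holds since z - w = -4.
  constraint 8 holds since w - y = 3.
  constraint 10 holds since z - w = -4.
The rest check out directly.

Satisfiable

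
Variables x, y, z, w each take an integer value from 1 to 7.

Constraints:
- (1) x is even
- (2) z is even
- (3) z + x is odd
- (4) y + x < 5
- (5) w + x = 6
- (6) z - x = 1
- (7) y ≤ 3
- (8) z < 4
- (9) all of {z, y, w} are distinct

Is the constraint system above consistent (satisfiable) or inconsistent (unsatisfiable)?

Constraint 2 makes z even and constraint 1 makes x even, so z + x must be even. Constraint 3 says z + x is odd — contradiction.

Unsatisfiable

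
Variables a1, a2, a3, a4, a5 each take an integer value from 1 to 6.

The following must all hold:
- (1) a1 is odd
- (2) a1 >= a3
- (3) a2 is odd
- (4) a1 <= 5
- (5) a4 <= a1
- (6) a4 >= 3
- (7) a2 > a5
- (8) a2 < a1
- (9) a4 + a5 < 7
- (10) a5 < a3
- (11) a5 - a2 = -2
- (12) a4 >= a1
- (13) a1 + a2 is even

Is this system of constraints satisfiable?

Satisfiable

The assignment a1 = 5, a2 = 3, a3 = 5, a4 = 5, a5 = 1 works:
  constraint 9 holds since a4 + a5 = 6.
  constraint 11 holds since a5 - a2 = -2.
The rest check out directly.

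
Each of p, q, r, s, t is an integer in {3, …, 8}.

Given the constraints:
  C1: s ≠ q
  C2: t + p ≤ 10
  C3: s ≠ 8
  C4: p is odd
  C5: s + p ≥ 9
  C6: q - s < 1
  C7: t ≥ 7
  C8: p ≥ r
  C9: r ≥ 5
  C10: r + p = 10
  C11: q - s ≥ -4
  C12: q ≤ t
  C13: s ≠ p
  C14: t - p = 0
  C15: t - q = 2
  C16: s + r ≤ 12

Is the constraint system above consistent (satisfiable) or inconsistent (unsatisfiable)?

From constraint 7: t ≥ 7. From constraints 8 and 9: p ≥ r ≥ 5. Hence t + p ≥ 12. But constraint 2 requires t + p ≤ 10, and 10 < 12. Contradiction.

Unsatisfiable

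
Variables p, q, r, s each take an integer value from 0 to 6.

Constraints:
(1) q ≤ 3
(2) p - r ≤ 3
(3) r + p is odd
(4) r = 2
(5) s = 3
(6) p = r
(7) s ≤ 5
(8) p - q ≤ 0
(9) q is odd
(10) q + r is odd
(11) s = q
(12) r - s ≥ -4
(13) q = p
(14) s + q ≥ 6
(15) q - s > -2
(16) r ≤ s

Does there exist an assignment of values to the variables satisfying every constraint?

Constraint 5 fixes s = 3 and constraint 4 fixes r = 2. Constraints 6, 11, and 13 give s = q = p = r, so s = r. But 3 ≠ 2 — contradiction.

Unsatisfiable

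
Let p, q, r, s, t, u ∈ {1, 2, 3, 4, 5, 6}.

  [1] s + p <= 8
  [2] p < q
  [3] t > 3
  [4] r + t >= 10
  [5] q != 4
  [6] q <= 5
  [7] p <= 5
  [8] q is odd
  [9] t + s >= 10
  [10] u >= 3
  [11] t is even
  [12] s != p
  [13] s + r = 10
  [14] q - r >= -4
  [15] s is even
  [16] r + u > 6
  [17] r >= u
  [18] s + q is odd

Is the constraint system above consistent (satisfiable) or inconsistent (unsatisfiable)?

The assignment p = 3, q = 5, r = 6, s = 4, t = 6, u = 3 works:
  constraint 1 holds since s + p = 7.
  constraint 4 holds since r + t = 12.
  constraint 9 holds since t + s = 10.
The rest check out directly.

Satisfiable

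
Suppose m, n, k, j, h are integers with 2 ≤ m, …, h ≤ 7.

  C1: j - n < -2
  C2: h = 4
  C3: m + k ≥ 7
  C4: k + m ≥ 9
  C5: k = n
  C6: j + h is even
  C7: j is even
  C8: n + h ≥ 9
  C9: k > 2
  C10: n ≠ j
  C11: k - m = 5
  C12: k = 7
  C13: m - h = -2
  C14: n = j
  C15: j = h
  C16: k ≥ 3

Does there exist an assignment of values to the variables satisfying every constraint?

Constraint 12 fixes k = 7 and constraint 2 fixes h = 4. Constraints 5, 14, and 15 give k = n = j = h, so k = h. But 7 ≠ 4 — contradiction.

Unsatisfiable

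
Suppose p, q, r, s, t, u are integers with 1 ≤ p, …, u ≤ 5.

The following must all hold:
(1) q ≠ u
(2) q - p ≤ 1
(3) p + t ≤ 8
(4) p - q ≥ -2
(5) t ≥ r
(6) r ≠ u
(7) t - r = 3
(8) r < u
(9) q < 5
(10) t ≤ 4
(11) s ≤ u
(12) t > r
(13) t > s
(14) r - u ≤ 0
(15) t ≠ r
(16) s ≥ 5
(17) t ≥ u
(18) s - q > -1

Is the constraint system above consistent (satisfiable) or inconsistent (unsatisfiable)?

Unsatisfiable

From constraints 11 and 16: u ≥ s and s ≥ 5, so u ≥ 5. From constraints 10 and 17: u ≤ t and t ≤ 4, so u ≤ 4. But 4 < 5, so no value of u works.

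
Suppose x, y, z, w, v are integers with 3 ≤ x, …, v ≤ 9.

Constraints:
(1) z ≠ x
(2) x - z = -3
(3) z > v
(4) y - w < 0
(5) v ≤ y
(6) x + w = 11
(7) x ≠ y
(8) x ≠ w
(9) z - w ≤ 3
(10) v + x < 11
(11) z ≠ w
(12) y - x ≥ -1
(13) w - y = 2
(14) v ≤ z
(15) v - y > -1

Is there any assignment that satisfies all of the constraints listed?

Satisfiable

The assignment x = 5, y = 4, z = 8, w = 6, v = 4 works:
  constraint 2 holds since x - z = -3.
  constraint 4 holds since y - w = -2.
The rest check out directly.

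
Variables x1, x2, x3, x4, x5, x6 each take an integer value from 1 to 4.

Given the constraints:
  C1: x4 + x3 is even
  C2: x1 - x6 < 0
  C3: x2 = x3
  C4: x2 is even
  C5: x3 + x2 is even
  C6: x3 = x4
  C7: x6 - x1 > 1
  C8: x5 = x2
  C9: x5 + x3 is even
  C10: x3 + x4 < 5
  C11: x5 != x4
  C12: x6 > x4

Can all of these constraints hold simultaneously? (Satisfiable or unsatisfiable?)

Unsatisfiable

From constraints 3, 6, and 8, x5 = x2 = x3 = x4, so x5 = x4. But constraint 11 says x5 ≠ x4. Contradiction.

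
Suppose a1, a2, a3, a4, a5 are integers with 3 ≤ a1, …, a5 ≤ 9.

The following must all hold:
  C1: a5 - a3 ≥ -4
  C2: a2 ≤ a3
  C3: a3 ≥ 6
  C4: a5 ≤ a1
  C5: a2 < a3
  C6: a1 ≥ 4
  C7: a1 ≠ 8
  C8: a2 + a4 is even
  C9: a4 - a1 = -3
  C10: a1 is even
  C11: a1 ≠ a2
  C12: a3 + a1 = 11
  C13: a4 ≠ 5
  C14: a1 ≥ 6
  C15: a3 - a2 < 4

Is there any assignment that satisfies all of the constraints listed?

From constraint 3: a3 ≥ 6. From constraint 14: a1 ≥ 6. Hence a3 + a1 ≥ 12. But constraint 12 requires a3 + a1 = 11, and 11 < 12. Contradiction.

Unsatisfiable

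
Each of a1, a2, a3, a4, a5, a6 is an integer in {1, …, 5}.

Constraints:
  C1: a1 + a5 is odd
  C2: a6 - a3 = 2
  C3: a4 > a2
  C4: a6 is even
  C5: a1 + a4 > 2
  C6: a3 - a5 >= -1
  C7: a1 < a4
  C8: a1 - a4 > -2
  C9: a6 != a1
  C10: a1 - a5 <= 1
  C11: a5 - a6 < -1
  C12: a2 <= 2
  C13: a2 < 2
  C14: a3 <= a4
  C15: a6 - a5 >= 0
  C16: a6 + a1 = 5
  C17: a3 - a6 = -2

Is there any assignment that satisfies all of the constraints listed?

Satisfiable

The assignment a1 = 1, a2 = 1, a3 = 2, a4 = 2, a5 = 2, a6 = 4 works:
  constraint 2 holds since a6 - a3 = 2.
  constraint 5 holds since a1 + a4 = 3.
  constraint 6 holds since a3 - a5 = 0.
The rest check out directly.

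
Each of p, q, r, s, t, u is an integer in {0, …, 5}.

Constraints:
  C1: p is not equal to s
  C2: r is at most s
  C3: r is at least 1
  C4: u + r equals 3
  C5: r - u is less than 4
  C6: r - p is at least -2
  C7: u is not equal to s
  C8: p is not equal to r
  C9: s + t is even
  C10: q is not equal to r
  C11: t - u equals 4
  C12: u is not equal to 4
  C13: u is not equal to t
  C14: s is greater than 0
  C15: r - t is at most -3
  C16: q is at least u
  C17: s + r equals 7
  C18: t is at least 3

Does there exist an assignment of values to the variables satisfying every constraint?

Setting (p, q, r, s, t, u) = (3, 1, 2, 5, 5, 1) satisfies everything: constraint 4: u + r = 3; constraint 5: r - u = 1; constraint 6: r - p = -1, and the others follow.

Satisfiable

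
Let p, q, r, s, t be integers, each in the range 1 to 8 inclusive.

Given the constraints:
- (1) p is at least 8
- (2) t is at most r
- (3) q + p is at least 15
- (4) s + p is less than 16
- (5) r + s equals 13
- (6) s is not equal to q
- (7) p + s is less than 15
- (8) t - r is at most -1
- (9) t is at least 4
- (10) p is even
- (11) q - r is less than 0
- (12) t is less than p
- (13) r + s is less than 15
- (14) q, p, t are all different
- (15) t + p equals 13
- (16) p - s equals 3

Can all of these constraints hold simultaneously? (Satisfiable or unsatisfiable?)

The assignment p = 8, q = 7, r = 8, s = 5, t = 5 works:
  constraint 3 holds since q + p = 15.
  constraint 4 holds since s + p = 13.
  constraint 5 holds since r + s = 13.
The rest check out directly.

Satisfiable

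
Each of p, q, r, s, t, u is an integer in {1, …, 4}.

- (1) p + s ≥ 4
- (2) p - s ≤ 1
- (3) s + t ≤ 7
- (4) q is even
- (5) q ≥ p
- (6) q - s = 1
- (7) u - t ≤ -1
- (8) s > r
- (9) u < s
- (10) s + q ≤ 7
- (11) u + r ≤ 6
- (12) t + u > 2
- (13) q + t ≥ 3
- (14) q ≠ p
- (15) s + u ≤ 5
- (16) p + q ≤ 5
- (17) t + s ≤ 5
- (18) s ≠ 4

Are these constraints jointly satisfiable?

The assignment p = 1, q = 4, r = 2, s = 3, t = 2, u = 1 works:
  constraint 1 holds since p + s = 4.
  constraint 2 holds since p - s = -2.
  constraint 3 holds since s + t = 5.
The rest check out directly.

Satisfiable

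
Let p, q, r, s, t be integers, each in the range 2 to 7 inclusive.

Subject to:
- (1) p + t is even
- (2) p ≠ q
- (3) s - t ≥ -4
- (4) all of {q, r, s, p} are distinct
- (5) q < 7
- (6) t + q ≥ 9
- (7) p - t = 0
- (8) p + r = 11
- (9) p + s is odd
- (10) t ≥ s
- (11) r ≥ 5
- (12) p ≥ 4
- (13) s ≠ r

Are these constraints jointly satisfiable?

Try p = 5, q = 4, r = 6, s = 2, t = 5.
Check constraint 3: s - t = -3; constraint 6: t + q = 9. The remaining constraints are straightforward to verify.

Satisfiable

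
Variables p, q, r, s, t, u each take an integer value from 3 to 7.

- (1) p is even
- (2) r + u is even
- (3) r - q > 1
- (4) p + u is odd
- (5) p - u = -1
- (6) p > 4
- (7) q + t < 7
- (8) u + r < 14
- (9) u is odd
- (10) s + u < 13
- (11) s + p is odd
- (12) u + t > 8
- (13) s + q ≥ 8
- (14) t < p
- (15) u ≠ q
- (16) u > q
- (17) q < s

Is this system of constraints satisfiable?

Take p = 6, q = 3, r = 5, s = 5, t = 3, u = 7. Then constraint 3: r - q = 2; constraint 5: p - u = -1; constraint 7: q + t = 6, and every other listed constraint is also met.

Satisfiable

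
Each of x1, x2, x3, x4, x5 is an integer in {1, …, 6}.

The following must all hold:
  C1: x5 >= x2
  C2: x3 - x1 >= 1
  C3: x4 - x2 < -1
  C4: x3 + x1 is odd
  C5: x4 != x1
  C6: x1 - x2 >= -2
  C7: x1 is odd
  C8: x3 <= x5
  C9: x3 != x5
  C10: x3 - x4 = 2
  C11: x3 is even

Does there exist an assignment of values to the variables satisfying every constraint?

Take x1 = 3, x2 = 5, x3 = 4, x4 = 2, x5 = 5. Then constraint 2: x3 - x1 = 1; constraint 3: x4 - x2 = -3; constraint 6: x1 - x2 = -2, and every other listed constraint is also met.

Satisfiable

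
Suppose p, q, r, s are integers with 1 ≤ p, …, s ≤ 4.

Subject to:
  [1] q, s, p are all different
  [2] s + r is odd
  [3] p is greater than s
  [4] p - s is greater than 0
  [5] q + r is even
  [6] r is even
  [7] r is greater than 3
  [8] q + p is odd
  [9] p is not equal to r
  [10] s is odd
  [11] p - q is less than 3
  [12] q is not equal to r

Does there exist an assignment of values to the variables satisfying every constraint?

Satisfiable

The assignment p = 3, q = 2, r = 4, s = 1 works:
  constraint 1 holds since values 2, 1, 3 are distinct.
  constraint 4 holds since p - s = 2.
  constraint 11 holds since p - q = 1.
The rest check out directly.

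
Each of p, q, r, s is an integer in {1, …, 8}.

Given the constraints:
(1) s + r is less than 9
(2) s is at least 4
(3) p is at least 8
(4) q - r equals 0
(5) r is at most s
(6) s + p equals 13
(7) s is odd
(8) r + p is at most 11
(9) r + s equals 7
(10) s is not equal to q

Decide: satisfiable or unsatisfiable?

Satisfiable

Take p = 8, q = 2, r = 2, s = 5. Then constraint 1: s + r = 7; constraint 4: q - r = 0, and every other listed constraint is also met.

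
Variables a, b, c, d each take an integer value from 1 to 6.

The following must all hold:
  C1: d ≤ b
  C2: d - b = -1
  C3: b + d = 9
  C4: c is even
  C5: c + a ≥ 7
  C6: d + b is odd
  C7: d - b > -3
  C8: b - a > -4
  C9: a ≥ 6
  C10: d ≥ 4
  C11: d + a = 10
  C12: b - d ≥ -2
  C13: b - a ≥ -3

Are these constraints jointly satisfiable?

Satisfiable

Take a = 6, b = 5, c = 4, d = 4. Then constraint 2: d - b = -1; constraint 3: b + d = 9, and every other listed constraint is also met.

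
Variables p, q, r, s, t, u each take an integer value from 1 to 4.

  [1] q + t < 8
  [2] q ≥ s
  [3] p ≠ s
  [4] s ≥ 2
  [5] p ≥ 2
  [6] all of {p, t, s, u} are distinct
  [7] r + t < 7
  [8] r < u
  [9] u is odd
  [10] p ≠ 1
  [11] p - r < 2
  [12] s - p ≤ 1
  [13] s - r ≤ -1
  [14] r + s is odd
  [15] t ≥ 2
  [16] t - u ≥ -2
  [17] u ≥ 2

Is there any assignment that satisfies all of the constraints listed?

Unsatisfiable

Constraints 4, 5, 15, and 17 confine each of p, t, s, u to the 3 values {2, …, 4} (the domain already gives each ≤ 4).
Constraint 6 requires all 4 of them to be distinct, but only 3 values are available — impossible by the pigeonhole principle.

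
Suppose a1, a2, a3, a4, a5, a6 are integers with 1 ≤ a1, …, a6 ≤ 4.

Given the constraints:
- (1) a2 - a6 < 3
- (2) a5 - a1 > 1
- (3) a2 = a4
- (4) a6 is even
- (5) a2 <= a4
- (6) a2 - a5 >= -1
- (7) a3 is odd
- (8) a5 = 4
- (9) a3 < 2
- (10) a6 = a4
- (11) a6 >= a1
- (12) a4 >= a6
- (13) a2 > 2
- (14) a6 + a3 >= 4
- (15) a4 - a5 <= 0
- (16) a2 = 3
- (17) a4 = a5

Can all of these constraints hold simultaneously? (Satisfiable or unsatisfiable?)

Unsatisfiable

Constraint 16 fixes a2 = 3 and constraint 8 fixes a5 = 4. Constraints 3 and 17 give a2 = a4 = a5, so a2 = a5. But 3 ≠ 4 — contradiction.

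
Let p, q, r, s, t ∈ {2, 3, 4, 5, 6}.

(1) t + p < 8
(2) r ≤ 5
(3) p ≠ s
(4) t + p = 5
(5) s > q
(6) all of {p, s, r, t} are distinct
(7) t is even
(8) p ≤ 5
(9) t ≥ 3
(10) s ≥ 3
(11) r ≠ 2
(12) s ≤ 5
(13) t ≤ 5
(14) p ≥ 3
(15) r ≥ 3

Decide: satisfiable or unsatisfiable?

Unsatisfiable

Constraints 2, 8, 9, 10, 12, 13, 14, and 15 confine each of p, s, r, t to the 3 values {3, …, 5}.
Constraint 6 requires all 4 of them to be distinct, but only 3 values are available — impossible by the pigeonhole principle.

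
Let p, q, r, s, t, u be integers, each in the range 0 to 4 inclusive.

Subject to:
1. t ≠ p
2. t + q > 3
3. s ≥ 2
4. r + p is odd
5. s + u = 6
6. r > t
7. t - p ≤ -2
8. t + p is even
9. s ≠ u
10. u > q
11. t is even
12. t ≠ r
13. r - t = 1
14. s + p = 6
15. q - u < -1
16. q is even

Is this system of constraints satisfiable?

Satisfiable

Setting (p, q, r, s, t, u) = (4, 2, 3, 2, 2, 4) satisfies everything: constraint 2: t + q = 4; constraint 5: s + u = 6, and the others follow.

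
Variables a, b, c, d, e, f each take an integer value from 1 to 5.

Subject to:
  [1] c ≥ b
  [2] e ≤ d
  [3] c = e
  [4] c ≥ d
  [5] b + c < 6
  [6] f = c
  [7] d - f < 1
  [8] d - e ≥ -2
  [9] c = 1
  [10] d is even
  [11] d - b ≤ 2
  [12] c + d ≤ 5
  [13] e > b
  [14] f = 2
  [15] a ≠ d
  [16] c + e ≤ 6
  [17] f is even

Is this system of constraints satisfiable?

Constraint 14 fixes f = 2 and constraint 9 fixes c = 1, but constraint 6 requires f = c. Since 2 ≠ 1, contradiction.

Unsatisfiable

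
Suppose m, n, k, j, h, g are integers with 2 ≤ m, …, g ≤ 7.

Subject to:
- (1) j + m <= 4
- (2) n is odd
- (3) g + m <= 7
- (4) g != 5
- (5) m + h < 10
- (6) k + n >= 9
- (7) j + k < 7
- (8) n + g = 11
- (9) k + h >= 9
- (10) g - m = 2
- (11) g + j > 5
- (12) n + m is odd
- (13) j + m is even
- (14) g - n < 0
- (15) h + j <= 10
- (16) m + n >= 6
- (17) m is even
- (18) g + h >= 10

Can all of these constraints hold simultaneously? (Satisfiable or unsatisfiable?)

Setting (m, n, k, j, h, g) = (2, 7, 4, 2, 7, 4) satisfies everything: constraint 1: j + m = 4; constraint 3: g + m = 6, and the others follow.

Satisfiable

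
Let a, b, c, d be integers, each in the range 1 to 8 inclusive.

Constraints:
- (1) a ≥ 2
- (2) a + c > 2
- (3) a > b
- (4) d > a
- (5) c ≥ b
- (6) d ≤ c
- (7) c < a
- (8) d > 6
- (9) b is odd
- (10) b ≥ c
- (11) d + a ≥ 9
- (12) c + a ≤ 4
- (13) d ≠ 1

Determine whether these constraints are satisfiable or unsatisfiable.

Unsatisfiable

Constraints 3, 4, 6, and 10 give b < a, a < d, d ≤ c, c ≤ b. Chaining: b < a < d ≤ c ≤ b, which forces b < b — impossible.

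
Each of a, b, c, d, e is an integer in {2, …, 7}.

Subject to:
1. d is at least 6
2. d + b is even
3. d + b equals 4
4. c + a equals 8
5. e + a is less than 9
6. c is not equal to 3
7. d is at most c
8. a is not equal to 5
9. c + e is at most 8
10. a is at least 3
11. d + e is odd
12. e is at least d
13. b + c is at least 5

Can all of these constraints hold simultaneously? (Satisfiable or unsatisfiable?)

From constraints 1 and 7: c ≥ d ≥ 6. From constraint 10: a ≥ 3. Hence c + a ≥ 9. But constraint 4 requires c + a = 8, and 8 < 9. Contradiction.

Unsatisfiable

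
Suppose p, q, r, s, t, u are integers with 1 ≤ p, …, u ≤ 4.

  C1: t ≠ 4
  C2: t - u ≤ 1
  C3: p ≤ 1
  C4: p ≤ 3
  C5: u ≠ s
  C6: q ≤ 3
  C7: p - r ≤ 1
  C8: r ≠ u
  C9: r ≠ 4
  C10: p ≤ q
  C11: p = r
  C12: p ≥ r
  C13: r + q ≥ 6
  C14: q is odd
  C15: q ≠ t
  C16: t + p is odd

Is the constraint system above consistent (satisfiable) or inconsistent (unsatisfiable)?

From constraints 3 and 12: r ≤ p ≤ 1. From constraint 6: q ≤ 3. Hence r + q ≤ 4. But constraint 13 requires r + q ≥ 6, and 6 > 4. Contradiction.

Unsatisfiable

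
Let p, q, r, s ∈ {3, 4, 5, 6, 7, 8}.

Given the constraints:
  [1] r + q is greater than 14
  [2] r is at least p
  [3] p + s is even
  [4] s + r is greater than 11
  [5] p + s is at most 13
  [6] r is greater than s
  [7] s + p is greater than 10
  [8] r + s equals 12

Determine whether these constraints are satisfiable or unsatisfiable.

Satisfiable

Take p = 8, q = 8, r = 8, s = 4. Then constraint 1: r + q = 16; constraint 4: s + r = 12, and every other listed constraint is also met.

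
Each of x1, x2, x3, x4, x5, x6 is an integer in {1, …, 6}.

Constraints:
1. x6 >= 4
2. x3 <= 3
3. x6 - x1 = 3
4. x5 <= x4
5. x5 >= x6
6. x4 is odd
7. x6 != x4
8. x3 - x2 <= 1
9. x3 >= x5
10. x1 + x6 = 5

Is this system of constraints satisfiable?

From constraints 1 and 5: x5 ≥ x6 and x6 ≥ 4, so x5 ≥ 4. From constraints 2 and 9: x5 ≤ x3 and x3 ≤ 3, so x5 ≤ 3. But 3 < 4, so no value of x5 works.

Unsatisfiable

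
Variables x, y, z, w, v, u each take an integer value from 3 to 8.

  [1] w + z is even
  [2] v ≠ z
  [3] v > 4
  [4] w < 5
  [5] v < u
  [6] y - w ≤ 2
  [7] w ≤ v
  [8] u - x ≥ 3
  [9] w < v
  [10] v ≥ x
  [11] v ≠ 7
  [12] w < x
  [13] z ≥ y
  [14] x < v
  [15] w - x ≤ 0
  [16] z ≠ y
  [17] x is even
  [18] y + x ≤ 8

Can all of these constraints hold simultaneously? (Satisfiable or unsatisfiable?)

Setting (x, y, z, w, v, u) = (4, 4, 7, 3, 5, 7) satisfies everything: constraint 6: y - w = 1; constraint 8: u - x = 3; constraint 15: w - x = -1, and the others follow.

Satisfiable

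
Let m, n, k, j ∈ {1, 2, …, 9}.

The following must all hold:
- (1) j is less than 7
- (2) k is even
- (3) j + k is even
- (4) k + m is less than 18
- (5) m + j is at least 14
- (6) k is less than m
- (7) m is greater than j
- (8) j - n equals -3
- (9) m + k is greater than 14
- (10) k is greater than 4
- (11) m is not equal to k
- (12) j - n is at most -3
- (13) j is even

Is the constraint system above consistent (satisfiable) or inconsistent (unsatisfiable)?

Satisfiable

Setting (m, n, k, j) = (9, 9, 6, 6) satisfies everything: constraint 4: k + m = 15; constraint 5: m + j = 15, and the others follow.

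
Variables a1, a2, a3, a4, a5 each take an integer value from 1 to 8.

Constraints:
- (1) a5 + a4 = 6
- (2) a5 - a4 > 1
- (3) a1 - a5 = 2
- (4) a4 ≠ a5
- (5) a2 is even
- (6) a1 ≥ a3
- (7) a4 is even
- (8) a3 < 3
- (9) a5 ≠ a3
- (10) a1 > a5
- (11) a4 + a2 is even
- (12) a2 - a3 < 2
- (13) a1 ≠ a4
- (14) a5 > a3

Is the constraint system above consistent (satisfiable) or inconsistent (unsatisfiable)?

Try a1 = 6, a2 = 2, a3 = 1, a4 = 2, a5 = 4.
Check constraint 1: a5 + a4 = 6; constraint 2: a5 - a4 = 2. The remaining constraints are straightforward to verify.

Satisfiable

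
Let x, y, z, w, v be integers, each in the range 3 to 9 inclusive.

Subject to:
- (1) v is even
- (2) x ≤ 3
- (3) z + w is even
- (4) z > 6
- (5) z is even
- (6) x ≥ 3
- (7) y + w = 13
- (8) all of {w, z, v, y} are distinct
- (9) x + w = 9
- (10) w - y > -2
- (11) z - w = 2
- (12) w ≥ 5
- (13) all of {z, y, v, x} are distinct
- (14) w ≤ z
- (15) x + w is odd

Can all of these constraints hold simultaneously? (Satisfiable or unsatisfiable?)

One satisfying assignment is x = 3, y = 7, z = 8, w = 6, v = 4.
For the less obvious constraints — constraint 7: y + w = 13; constraint 9: x + w = 9 — and the others hold by inspection.

Satisfiable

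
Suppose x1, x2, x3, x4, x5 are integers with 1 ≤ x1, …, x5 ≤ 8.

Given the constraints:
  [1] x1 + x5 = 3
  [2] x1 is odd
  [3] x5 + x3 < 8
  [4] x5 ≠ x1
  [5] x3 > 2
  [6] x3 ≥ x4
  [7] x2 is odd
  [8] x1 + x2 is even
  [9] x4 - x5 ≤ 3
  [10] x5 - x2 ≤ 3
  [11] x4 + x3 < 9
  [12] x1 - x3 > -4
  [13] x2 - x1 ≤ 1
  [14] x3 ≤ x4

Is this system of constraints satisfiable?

One satisfying assignment is x1 = 1, x2 = 1, x3 = 3, x4 = 3, x5 = 2.
For the less obvious constraints — constraint 1: x1 + x5 = 3; constraint 3: x5 + x3 = 5; constraint 9: x4 - x5 = 1 — and the others hold by inspection.

Satisfiable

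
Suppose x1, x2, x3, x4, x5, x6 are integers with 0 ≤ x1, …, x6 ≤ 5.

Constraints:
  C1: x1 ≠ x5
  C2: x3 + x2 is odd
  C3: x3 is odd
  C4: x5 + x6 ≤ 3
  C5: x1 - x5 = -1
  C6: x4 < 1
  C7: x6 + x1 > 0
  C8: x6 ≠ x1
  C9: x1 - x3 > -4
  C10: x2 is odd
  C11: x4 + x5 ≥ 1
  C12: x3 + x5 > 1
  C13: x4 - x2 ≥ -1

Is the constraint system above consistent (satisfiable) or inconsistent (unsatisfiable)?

Unsatisfiable

Constraint 3 makes x3 odd and constraint 10 makes x2 odd, so x3 + x2 must be even. Constraint 2 says x3 + x2 is odd — contradiction.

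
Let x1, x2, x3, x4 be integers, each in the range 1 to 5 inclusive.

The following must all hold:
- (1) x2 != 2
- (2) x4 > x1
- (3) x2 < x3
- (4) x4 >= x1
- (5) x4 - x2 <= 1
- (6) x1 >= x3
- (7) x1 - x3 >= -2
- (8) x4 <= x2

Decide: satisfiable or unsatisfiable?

Constraints 3, 4, 6, and 8 give x2 < x3, x3 ≤ x1, x1 ≤ x4, x4 ≤ x2. Chaining: x2 < x3 ≤ x1 ≤ x4 ≤ x2, which forces x2 < x2 — impossible.

Unsatisfiable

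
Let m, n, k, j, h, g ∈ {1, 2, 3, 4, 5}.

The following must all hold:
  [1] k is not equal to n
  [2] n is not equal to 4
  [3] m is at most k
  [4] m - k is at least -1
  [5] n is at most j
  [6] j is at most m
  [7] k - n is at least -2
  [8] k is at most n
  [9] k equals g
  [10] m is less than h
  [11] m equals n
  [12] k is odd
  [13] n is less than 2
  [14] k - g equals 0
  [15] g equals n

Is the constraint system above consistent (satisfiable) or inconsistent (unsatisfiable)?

From constraints 9 and 15, k = g = n, so k = n. But constraint 1 says k ≠ n. Contradiction.

Unsatisfiable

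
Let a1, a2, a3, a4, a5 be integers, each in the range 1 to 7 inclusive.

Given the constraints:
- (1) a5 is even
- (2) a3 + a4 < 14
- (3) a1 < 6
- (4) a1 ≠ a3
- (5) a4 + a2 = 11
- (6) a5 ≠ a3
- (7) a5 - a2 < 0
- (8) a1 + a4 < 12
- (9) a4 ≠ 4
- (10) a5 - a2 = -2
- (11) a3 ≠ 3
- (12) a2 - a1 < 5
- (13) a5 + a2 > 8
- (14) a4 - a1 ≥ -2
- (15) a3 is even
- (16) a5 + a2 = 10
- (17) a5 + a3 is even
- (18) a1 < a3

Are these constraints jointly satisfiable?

Satisfiable

Take a1 = 4, a2 = 6, a3 = 6, a4 = 5, a5 = 4. Then constraint 2: a3 + a4 = 11; constraint 5: a4 + a2 = 11; constraint 7: a5 - a2 = -2, and every other listed constraint is also met.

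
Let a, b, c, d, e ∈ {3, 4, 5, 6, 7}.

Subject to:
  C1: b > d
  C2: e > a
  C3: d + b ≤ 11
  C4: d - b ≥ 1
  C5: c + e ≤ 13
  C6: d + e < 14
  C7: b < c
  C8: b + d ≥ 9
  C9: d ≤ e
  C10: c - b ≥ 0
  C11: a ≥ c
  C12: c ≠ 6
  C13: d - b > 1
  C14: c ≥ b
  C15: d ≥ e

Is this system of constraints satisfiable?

Unsatisfiable

Constraints 1, 2, 7, 11, and 15 give c ≤ a, a < e, e ≤ d, d < b, b < c. Chaining: c ≤ a < e ≤ d < b < c, which forces c < c — impossible.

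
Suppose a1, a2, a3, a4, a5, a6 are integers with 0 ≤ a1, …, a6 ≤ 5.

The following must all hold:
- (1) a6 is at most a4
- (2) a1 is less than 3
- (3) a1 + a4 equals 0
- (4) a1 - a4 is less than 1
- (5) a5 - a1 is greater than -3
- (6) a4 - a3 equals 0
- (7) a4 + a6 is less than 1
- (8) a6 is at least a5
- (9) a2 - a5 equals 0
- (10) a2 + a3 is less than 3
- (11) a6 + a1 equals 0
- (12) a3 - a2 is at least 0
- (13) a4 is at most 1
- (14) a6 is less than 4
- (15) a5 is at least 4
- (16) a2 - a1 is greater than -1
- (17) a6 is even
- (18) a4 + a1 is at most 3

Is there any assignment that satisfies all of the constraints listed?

From constraints 8 and 15: a6 ≥ a5 and a5 ≥ 4, so a6 ≥ 4. From constraints 1 and 13: a6 ≤ a4 and a4 ≤ 1, so a6 ≤ 1. But 1 < 4, so no value of a6 works.

Unsatisfiable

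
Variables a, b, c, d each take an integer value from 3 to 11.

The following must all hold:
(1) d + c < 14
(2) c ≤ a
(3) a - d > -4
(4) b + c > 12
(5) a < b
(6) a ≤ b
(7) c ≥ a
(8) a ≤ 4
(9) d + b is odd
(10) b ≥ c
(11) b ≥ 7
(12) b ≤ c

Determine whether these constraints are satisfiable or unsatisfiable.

Unsatisfiable

From constraints 11 and 12: c ≥ b and b ≥ 7, so c ≥ 7. From constraints 2 and 8: c ≤ a and a ≤ 4, so c ≤ 4. But 4 < 7, so no value of c works.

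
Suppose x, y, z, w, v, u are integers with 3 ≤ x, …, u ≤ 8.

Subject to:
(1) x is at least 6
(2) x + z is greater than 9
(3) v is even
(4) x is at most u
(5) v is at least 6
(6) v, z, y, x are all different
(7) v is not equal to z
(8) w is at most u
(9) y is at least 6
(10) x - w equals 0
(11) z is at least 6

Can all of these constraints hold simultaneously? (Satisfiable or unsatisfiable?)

Constraints 1, 5, 9, and 11 confine each of v, z, y, x to the 3 values {6, …, 8} (the domain already gives each ≤ 8).
Constraint 6 requires all 4 of them to be distinct, but only 3 values are available — impossible by the pigeonhole principle.

Unsatisfiable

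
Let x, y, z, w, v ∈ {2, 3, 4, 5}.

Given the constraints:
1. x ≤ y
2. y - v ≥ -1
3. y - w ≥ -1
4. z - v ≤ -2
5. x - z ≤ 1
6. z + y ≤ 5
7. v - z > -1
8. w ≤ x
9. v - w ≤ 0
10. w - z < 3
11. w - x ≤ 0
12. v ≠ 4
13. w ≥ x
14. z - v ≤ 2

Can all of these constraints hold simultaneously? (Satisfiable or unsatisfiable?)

Unsatisfiable

Constraints 4, 5, 9, and 11 give x − w ≥ 0, w − v ≥ 0, v − z ≥ 2, z − x ≥ -1.
Adding all 4 inequalities: the left sides telescope to 0, and the right sides sum to 0 + 0 + 2 + (-1) = 1. So 0 ≥ 1, which is false.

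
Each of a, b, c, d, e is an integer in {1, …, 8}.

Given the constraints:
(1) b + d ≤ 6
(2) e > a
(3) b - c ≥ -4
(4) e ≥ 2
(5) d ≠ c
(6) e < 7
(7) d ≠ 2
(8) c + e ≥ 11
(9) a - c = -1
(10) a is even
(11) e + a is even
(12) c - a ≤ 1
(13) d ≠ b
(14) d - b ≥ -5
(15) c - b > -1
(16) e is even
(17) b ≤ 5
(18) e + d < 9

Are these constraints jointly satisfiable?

Setting (a, b, c, d, e) = (4, 3, 5, 1, 6) satisfies everything: constraint 1: b + d = 4; constraint 3: b - c = -2; constraint 8: c + e = 11, and the others follow.

Satisfiable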